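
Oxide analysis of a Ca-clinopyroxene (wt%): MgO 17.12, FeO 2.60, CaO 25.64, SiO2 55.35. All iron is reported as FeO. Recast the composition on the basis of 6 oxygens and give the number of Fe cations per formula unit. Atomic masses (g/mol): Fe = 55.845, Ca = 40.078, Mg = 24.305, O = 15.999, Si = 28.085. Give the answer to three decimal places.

0.079 Fe apfu

MgO: 17.12/40.304 = 0.42477 mol → 0.42477 mol Mg, 0.42477 mol O.
FeO: 2.60/71.844 = 0.03619 mol → 0.03619 mol Fe, 0.03619 mol O.
CaO: 25.64/56.077 = 0.45723 mol → 0.45723 mol Ca, 0.45723 mol O.
SiO2: 55.35/60.083 = 0.92123 mol → 0.92123 mol Si, 1.84246 mol O.
Total oxygen = 2.76065 mol. Normalization factor = 6/2.76065 = 2.17340.
Fe per 6 O = 0.03619 × 2.17340 = 0.079.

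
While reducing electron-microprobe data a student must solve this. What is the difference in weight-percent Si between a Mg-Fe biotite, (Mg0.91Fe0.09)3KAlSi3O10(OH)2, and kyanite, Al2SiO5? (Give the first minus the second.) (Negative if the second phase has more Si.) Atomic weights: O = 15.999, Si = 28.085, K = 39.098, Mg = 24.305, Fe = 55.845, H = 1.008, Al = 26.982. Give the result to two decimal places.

M((Mg0.91Fe0.09)3KAlSi3O10(OH)2) = 425.770 g/mol, so wt% Si = 84.255/425.770 × 100 = 19.79%.
M(Al2SiO5) = 162.044 g/mol, so wt% Si = 28.085/162.044 × 100 = 17.33%.
19.79 − 17.33 = 2.46 pp.

2.46 percentage points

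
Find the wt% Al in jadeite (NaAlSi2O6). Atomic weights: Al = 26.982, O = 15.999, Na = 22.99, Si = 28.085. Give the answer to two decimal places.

M(NaAlSi2O6) = 202.136 g/mol.
Al contributes 1 × 26.982 = 26.982 g per mole.
26.982/202.136 = 0.1335 → 13.35%.

13.35 wt%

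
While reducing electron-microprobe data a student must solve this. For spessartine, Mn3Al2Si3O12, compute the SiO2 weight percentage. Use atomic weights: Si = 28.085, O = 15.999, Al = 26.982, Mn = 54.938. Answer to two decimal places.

36.41 wt%

Molar mass of Mn3Al2Si3O12 = 3·54.938 + 2·26.982 + 3·28.085 + 12·15.999 = 495.021 g/mol.
Each formula unit contains 3 Si, equivalent to 3/1 = 3.0000 mol SiO2.
M(SiO2) = 1×28.085 + 2×15.999 = 60.083 g/mol.
Mass of SiO2 per formula unit = 3.0000 × 60.083 = 180.249 g.
SiO2 wt% = 180.249 / 495.021 × 100 = 36.41%.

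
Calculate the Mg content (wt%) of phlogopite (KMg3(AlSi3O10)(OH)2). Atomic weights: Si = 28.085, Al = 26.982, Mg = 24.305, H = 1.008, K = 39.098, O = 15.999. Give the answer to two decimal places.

M(KMg3(AlSi3O10)(OH)2) = 417.254 g/mol.
Mg contributes 3 × 24.305 = 72.915 g per mole.
72.915/417.254 = 0.1747 → 17.47%.

17.47 wt%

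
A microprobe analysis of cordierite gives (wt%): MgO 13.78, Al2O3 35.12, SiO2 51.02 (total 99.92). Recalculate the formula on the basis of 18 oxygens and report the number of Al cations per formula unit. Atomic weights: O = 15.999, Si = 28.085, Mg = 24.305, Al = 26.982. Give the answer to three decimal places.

4.034 Al apfu

13.78 wt% MgO ÷ 40.304 g/mol = 0.34190 mol, giving 0.34190 Mg and 0.34190 O.
35.12 wt% Al2O3 ÷ 101.961 g/mol = 0.34445 mol, giving 0.68890 Al and 1.03335 O.
51.02 wt% SiO2 ÷ 60.083 g/mol = 0.84916 mol, giving 0.84916 Si and 1.69832 O.
Oxygen sums to 3.07357; scaling by 18/3.07357 = 5.85638 puts the formula on 18 O.
Al: 0.68890 × 5.85638 = 4.034 atoms per formula unit.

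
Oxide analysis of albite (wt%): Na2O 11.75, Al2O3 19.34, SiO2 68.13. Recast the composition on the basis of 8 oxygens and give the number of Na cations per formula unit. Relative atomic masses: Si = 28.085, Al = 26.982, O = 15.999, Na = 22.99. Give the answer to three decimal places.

11.75 wt% Na2O ÷ 61.979 g/mol = 0.18958 mol, giving 0.37916 Na and 0.18958 O.
19.34 wt% Al2O3 ÷ 101.961 g/mol = 0.18968 mol, giving 0.37936 Al and 0.56904 O.
68.13 wt% SiO2 ÷ 60.083 g/mol = 1.13393 mol, giving 1.13393 Si and 2.26786 O.
Oxygen sums to 3.02648; scaling by 8/3.02648 = 2.64333 puts the formula on 8 O.
Na: 0.37916 × 2.64333 = 1.002 atoms per formula unit.

1.002 Na apfu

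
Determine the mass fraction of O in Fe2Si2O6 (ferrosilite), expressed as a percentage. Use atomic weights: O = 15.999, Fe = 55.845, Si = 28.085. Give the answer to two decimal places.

M(Fe2Si2O6) = 263.854 g/mol.
O contributes 6 × 15.999 = 95.994 g per mole.
95.994/263.854 = 0.3638 → 36.38%.

36.38 weight percent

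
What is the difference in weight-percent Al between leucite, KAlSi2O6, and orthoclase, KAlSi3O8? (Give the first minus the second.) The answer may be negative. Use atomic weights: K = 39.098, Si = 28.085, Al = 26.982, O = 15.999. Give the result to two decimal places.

First mineral: 26.982 g Al in 218.244 g formula = 12.36 wt% Al.
Second mineral: 26.982 g Al in 278.327 g formula = 9.69 wt% Al.
12.36% − 9.69% gives a difference of 2.67 percentage points.

2.67 percentage points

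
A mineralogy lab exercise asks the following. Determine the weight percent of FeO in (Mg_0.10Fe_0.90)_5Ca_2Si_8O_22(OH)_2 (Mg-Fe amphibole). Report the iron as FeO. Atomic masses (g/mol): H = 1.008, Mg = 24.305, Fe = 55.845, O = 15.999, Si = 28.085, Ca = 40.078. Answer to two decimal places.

33.88 wt%

M((Mg_0.10Fe_0.90)_5Ca_2Si_8O_22(OH)_2) = 954.283 g/mol; M(FeO) = 71.844 g/mol.
Moles FeO per formula unit = 4.50 Fe ÷ 1 = 4.5000.
FeO fraction = (4.5000 × 71.844) / 954.283 = 323.298/954.283 = 0.3388.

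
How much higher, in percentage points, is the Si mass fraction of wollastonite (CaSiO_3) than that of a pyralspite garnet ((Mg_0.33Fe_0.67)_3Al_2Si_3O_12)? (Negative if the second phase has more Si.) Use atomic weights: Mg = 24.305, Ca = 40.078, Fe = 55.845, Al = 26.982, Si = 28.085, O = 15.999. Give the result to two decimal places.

First mineral: 28.085 g Si in 116.160 g formula = 24.18 wt% Si.
Second mineral: 84.255 g Si in 466.517 g formula = 18.06 wt% Si.
24.18% − 18.06% gives a difference of 6.12 percentage points.

6.12 percentage points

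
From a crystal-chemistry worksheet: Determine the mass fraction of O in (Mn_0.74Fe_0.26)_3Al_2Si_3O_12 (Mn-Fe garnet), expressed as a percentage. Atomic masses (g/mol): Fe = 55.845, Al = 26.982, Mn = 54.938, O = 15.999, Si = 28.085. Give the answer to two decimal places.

M((Mn_0.74Fe_0.26)_3Al_2Si_3O_12) = 495.728 g/mol.
O contributes 12 × 15.999 = 191.988 g per mole.
191.988/495.728 = 0.3873 → 38.73%.

38.73 weight percent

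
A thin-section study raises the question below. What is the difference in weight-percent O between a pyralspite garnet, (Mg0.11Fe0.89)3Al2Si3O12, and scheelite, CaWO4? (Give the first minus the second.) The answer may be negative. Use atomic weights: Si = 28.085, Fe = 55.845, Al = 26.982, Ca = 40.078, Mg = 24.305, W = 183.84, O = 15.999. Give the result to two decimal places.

17.17 percentage points

M((Mg0.11Fe0.89)3Al2Si3O12) = 487.334 g/mol, so wt% O = 191.988/487.334 × 100 = 39.40%.
M(CaWO4) = 287.914 g/mol, so wt% O = 63.996/287.914 × 100 = 22.23%.
39.40 − 22.23 = 17.17 pp.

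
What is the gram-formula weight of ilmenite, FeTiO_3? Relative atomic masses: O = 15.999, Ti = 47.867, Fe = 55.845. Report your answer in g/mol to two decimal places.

The formula mass is the sum 1·55.845 + 1·47.867 + 3·15.999.

151.71 g/mol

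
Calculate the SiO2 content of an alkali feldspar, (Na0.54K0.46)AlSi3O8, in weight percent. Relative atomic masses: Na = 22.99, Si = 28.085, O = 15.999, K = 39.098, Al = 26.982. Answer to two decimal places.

Formula mass = 269.629 g/mol.
3 Si → 3.0000 mol SiO2 per formula unit; M(SiO2) = 60.083, so SiO2 mass = 180.249 g.
180.249/269.629 × 100 = 66.85 wt%.

66.85 wt%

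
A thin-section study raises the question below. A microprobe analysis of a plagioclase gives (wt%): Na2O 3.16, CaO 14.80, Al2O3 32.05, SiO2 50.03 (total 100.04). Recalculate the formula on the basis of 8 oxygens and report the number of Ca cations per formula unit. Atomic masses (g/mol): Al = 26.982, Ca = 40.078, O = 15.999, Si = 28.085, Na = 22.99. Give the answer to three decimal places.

0.722 Ca apfu

Na2O: 3.16/61.979 = 0.05099 mol → 0.10198 mol Na, 0.05099 mol O.
CaO: 14.80/56.077 = 0.26392 mol → 0.26392 mol Ca, 0.26392 mol O.
Al2O3: 32.05/101.961 = 0.31434 mol → 0.62868 mol Al, 0.94302 mol O.
SiO2: 50.03/60.083 = 0.83268 mol → 0.83268 mol Si, 1.66536 mol O.
Total oxygen = 2.92329 mol. Normalization factor = 8/2.92329 = 2.73664.
Ca per 8 O = 0.26392 × 2.73664 = 0.722.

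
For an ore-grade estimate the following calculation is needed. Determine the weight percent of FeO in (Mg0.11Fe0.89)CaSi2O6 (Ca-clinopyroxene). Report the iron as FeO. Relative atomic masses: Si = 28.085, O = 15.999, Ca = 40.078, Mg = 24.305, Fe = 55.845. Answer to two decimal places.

Formula mass = 244.618 g/mol.
0.89 Fe → 0.8900 mol FeO per formula unit; M(FeO) = 71.844, so FeO mass = 63.941 g.
63.941/244.618 × 100 = 26.14 wt%.

26.14 wt%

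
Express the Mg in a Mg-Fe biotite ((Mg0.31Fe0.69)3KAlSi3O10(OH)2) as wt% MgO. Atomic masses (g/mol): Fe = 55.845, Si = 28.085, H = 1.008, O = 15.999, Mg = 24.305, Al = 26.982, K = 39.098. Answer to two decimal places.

7.77 wt%

M((Mg0.31Fe0.69)3KAlSi3O10(OH)2) = 482.542 g/mol; M(MgO) = 40.304 g/mol.
Moles MgO per formula unit = 0.93 Mg ÷ 1 = 0.9300.
MgO fraction = (0.9300 × 40.304) / 482.542 = 37.483/482.542 = 0.0777.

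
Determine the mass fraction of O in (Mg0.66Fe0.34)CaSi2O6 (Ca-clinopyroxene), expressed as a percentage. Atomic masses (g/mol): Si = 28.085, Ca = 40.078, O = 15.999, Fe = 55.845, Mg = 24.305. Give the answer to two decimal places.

M((Mg0.66Fe0.34)CaSi2O6) = 227.271 g/mol.
O contributes 6 × 15.999 = 95.994 g per mole.
95.994/227.271 = 0.4224 → 42.24%.

42.24 weight percent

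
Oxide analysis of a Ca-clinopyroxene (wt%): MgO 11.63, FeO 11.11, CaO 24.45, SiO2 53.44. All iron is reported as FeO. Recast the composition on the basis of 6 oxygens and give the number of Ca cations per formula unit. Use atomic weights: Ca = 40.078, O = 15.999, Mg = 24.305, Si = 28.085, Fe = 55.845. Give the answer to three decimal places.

0.984 Ca apfu

MgO (M=40.304): mol = 0.28856; Mg = 0.28856, O = 0.28856.
FeO (M=71.844): mol = 0.15464; Fe = 0.15464, O = 0.15464.
CaO (M=56.077): mol = 0.43601; Ca = 0.43601, O = 0.43601.
SiO2 (M=60.083): mol = 0.88944; Si = 0.88944, O = 1.77888.
ΣO = 2.65809; factor = 6/ΣO = 2.25726.
Ca apfu = 0.43601 × 2.25726 = 0.984.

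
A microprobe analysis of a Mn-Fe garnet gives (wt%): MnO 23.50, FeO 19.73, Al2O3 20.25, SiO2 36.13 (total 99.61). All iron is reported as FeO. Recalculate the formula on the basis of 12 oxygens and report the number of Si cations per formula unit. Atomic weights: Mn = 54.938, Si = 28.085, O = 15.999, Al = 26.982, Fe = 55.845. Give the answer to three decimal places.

MnO (M=70.937): mol = 0.33128; Mn = 0.33128, O = 0.33128.
FeO (M=71.844): mol = 0.27462; Fe = 0.27462, O = 0.27462.
Al2O3 (M=101.961): mol = 0.19861; Al = 0.39722, O = 0.59583.
SiO2 (M=60.083): mol = 0.60133; Si = 0.60133, O = 1.20266.
ΣO = 2.40439; factor = 12/ΣO = 4.99087.
Si apfu = 0.60133 × 4.99087 = 3.001.

3.001 Si apfu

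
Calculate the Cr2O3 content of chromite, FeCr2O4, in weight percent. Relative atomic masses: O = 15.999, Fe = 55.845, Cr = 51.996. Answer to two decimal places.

Formula mass = 223.833 g/mol.
2 Cr → 1.0000 mol Cr2O3 per formula unit; M(Cr2O3) = 151.989, so Cr2O3 mass = 151.989 g.
151.989/223.833 × 100 = 67.90 wt%.

67.90 wt%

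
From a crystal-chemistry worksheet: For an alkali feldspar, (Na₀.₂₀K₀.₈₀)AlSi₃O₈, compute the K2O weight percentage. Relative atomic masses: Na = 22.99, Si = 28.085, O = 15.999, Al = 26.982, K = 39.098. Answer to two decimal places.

13.70 wt%

Formula mass = 275.105 g/mol.
0.80 K → 0.4000 mol K2O per formula unit; M(K2O) = 94.195, so K2O mass = 37.678 g.
37.678/275.105 × 100 = 13.70 wt%.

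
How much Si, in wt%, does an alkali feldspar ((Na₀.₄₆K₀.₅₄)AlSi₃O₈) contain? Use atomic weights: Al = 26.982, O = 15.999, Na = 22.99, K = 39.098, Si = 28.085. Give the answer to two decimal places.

Molar mass of (Na₀.₄₆K₀.₅₄)AlSi₃O₈: 0.46·22.99 + 0.54·39.098 + 1·26.982 + 3·28.085 + 8·15.999 = 270.917 g/mol.
Mass of Si per formula unit: 3 × 28.085 = 84.255 g.
Weight fraction Si = 84.255 / 270.917 = 0.3110.

31.10 wt%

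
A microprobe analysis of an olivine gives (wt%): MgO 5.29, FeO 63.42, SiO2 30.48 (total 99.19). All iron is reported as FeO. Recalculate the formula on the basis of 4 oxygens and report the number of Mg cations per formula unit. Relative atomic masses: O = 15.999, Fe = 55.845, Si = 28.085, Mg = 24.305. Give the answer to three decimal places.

MgO (M=40.304): mol = 0.13125; Mg = 0.13125, O = 0.13125.
FeO (M=71.844): mol = 0.88275; Fe = 0.88275, O = 0.88275.
SiO2 (M=60.083): mol = 0.50730; Si = 0.50730, O = 1.01460.
ΣO = 2.02860; factor = 4/ΣO = 1.97180.
Mg apfu = 0.13125 × 1.97180 = 0.259.

0.259 Mg apfu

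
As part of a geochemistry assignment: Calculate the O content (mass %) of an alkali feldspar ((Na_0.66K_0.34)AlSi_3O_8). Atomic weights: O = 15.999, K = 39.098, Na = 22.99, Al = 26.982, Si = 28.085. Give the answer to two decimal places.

47.81 mass %

Formula mass = 0.66×22.99 + 0.34×39.098 + 1×26.982 + 3×28.085 + 8×15.999 = 267.696 g/mol, of which 127.992 g is O.
So O makes up 127.992/267.696 = 0.4781 of the mass, i.e. 47.81%.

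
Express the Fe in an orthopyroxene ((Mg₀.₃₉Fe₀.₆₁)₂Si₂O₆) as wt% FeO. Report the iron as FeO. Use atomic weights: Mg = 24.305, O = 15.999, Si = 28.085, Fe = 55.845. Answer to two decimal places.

Molar mass of (Mg₀.₃₉Fe₀.₆₁)₂Si₂O₆ = 0.78·24.305 + 1.22·55.845 + 2·28.085 + 6·15.999 = 239.253 g/mol.
Each formula unit contains 1.22 Fe, equivalent to 1.22/1 = 1.2200 mol FeO.
M(FeO) = 1×55.845 + 1×15.999 = 71.844 g/mol.
Mass of FeO per formula unit = 1.2200 × 71.844 = 87.650 g.
FeO wt% = 87.650 / 239.253 × 100 = 36.63%.

36.63 wt%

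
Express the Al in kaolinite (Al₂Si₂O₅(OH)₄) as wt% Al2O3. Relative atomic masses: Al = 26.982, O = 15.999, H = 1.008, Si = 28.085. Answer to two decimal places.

39.50 wt%

M(Al₂Si₂O₅(OH)₄) = 258.157 g/mol; M(Al2O3) = 101.961 g/mol.
Moles Al2O3 per formula unit = 2 Al ÷ 2 = 1.0000.
Al2O3 fraction = (1.0000 × 101.961) / 258.157 = 101.961/258.157 = 0.3950.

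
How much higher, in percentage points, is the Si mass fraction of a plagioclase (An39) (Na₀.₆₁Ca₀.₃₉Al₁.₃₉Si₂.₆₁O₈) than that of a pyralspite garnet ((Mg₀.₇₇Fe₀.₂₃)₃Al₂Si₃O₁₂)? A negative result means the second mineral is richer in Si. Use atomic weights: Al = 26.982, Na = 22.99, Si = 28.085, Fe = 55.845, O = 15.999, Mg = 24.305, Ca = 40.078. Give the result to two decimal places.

First mineral: 73.302 g Si in 268.453 g formula = 27.31 wt% Si.
Second mineral: 84.255 g Si in 424.885 g formula = 19.83 wt% Si.
27.31% − 19.83% gives a difference of 7.48 percentage points.

7.48 percentage points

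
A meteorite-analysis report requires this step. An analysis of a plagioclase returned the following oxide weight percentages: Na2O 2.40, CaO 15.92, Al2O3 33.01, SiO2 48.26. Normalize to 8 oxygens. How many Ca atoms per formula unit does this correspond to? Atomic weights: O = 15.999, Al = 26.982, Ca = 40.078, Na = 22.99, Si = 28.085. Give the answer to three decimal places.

Na2O: 2.40/61.979 = 0.03872 mol → 0.07744 mol Na, 0.03872 mol O.
CaO: 15.92/56.077 = 0.28390 mol → 0.28390 mol Ca, 0.28390 mol O.
Al2O3: 33.01/101.961 = 0.32375 mol → 0.64750 mol Al, 0.97125 mol O.
SiO2: 48.26/60.083 = 0.80322 mol → 0.80322 mol Si, 1.60644 mol O.
Total oxygen = 2.90031 mol. Normalization factor = 8/2.90031 = 2.75833.
Ca per 8 O = 0.28390 × 2.75833 = 0.783.

0.783 Ca apfu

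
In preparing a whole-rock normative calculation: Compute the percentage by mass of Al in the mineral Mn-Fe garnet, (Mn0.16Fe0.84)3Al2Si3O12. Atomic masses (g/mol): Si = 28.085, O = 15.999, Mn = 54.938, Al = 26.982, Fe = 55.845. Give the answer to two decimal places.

M((Mn0.16Fe0.84)3Al2Si3O12) = 497.307 g/mol.
Al contributes 2 × 26.982 = 53.964 g per mole.
53.964/497.307 = 0.1085 → 10.85%.

10.85 mass %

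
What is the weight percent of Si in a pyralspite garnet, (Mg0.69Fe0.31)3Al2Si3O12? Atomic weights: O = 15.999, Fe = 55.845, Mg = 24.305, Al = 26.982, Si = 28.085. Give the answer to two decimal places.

Molar mass of (Mg0.69Fe0.31)3Al2Si3O12: 2.07·24.305 + 0.93·55.845 + 2·26.982 + 3·28.085 + 12·15.999 = 432.454 g/mol.
Mass of Si per formula unit: 3 × 28.085 = 84.255 g.
Weight fraction Si = 84.255 / 432.454 = 0.1948.

19.48 mass %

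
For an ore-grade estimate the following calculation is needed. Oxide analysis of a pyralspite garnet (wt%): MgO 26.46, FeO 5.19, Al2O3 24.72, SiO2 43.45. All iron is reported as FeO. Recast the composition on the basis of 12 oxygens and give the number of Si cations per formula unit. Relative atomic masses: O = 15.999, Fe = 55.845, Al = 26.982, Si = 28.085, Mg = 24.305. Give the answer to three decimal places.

2.990 Si apfu

MgO (M=40.304): mol = 0.65651; Mg = 0.65651, O = 0.65651.
FeO (M=71.844): mol = 0.07224; Fe = 0.07224, O = 0.07224.
Al2O3 (M=101.961): mol = 0.24245; Al = 0.48490, O = 0.72735.
SiO2 (M=60.083): mol = 0.72317; Si = 0.72317, O = 1.44634.
ΣO = 2.90244; factor = 12/ΣO = 4.13445.
Si apfu = 0.72317 × 4.13445 = 2.990.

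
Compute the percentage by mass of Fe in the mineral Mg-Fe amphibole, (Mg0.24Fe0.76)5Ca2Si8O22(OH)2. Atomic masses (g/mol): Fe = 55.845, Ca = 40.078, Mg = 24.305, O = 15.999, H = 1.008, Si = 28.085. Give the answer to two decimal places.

22.76 wt%

Molar mass of (Mg0.24Fe0.76)5Ca2Si8O22(OH)2: 1.20*24.305 + 3.80*55.845 + 2*40.078 + 8*28.085 + 24*15.999 + 2*1.008 = 932.205 g/mol.
Mass of Fe per formula unit: 3.80 × 55.845 = 212.211 g.
Weight fraction Fe = 212.211 / 932.205 = 0.2276.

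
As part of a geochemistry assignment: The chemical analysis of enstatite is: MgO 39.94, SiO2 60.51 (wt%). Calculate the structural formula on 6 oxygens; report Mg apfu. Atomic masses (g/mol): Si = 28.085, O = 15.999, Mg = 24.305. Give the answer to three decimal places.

1.979 Mg apfu

39.94 wt% MgO ÷ 40.304 g/mol = 0.99097 mol, giving 0.99097 Mg and 0.99097 O.
60.51 wt% SiO2 ÷ 60.083 g/mol = 1.00711 mol, giving 1.00711 Si and 2.01422 O.
Oxygen sums to 3.00519; scaling by 6/3.00519 = 1.99655 puts the formula on 6 O.
Mg: 0.99097 × 1.99655 = 1.979 atoms per formula unit.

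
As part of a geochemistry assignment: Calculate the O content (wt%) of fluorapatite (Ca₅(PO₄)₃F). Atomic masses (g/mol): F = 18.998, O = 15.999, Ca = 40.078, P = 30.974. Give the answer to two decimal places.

38.07 wt%

M(Ca₅(PO₄)₃F) = 504.298 g/mol.
O contributes 12 × 15.999 = 191.988 g per mole.
191.988/504.298 = 0.3807 → 38.07%.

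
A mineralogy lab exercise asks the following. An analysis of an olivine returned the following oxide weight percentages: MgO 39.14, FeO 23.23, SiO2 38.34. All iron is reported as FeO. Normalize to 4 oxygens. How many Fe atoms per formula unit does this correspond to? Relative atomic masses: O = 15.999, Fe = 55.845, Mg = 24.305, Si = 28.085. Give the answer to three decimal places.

MgO (M=40.304): mol = 0.97112; Mg = 0.97112, O = 0.97112.
FeO (M=71.844): mol = 0.32334; Fe = 0.32334, O = 0.32334.
SiO2 (M=60.083): mol = 0.63812; Si = 0.63812, O = 1.27624.
ΣO = 2.57070; factor = 4/ΣO = 1.55600.
Fe apfu = 0.32334 × 1.55600 = 0.503.

0.503 Fe apfu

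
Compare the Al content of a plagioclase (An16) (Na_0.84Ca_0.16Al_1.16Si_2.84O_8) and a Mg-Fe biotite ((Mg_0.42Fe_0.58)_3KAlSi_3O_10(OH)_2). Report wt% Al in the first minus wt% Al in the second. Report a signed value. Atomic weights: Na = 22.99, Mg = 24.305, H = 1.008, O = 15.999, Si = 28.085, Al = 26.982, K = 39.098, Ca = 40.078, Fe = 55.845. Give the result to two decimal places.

M(Na_0.84Ca_0.16Al_1.16Si_2.84O_8) = 264.777 g/mol, so wt% Al = 31.299/264.777 × 100 = 11.82%.
M((Mg_0.42Fe_0.58)_3KAlSi_3O_10(OH)_2) = 472.134 g/mol, so wt% Al = 26.982/472.134 × 100 = 5.71%.
11.82 − 5.71 = 6.11 pp.

6.11 percentage points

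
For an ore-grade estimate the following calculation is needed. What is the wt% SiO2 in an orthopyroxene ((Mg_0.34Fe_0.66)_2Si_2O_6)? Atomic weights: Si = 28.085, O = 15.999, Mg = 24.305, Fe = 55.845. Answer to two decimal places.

M((Mg_0.34Fe_0.66)_2Si_2O_6) = 242.407 g/mol; M(SiO2) = 60.083 g/mol.
Moles SiO2 per formula unit = 2 Si ÷ 1 = 2.0000.
SiO2 fraction = (2.0000 × 60.083) / 242.407 = 120.166/242.407 = 0.4957.

49.57 wt%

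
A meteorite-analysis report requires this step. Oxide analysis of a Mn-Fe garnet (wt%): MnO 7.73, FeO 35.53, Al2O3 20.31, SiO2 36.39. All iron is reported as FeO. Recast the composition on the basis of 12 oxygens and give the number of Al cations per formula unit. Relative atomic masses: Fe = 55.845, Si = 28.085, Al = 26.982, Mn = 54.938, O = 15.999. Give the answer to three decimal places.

MnO: 7.73/70.937 = 0.10897 mol → 0.10897 mol Mn, 0.10897 mol O.
FeO: 35.53/71.844 = 0.49454 mol → 0.49454 mol Fe, 0.49454 mol O.
Al2O3: 20.31/101.961 = 0.19919 mol → 0.39838 mol Al, 0.59757 mol O.
SiO2: 36.39/60.083 = 0.60566 mol → 0.60566 mol Si, 1.21132 mol O.
Total oxygen = 2.41240 mol. Normalization factor = 12/2.41240 = 4.97430.
Al per 12 O = 0.39838 × 4.97430 = 1.982.

1.982 Al apfu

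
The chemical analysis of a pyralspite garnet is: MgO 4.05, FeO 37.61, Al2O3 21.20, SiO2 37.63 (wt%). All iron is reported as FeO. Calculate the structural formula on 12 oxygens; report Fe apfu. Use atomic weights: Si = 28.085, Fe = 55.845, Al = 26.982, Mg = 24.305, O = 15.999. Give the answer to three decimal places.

4.05 wt% MgO ÷ 40.304 g/mol = 0.10049 mol, giving 0.10049 Mg and 0.10049 O.
37.61 wt% FeO ÷ 71.844 g/mol = 0.52350 mol, giving 0.52350 Fe and 0.52350 O.
21.20 wt% Al2O3 ÷ 101.961 g/mol = 0.20792 mol, giving 0.41584 Al and 0.62376 O.
37.63 wt% SiO2 ÷ 60.083 g/mol = 0.62630 mol, giving 0.62630 Si and 1.25260 O.
Oxygen sums to 2.50035; scaling by 12/2.50035 = 4.79933 puts the formula on 12 O.
Fe: 0.52350 × 4.79933 = 2.512 atoms per formula unit.

2.512 Fe apfu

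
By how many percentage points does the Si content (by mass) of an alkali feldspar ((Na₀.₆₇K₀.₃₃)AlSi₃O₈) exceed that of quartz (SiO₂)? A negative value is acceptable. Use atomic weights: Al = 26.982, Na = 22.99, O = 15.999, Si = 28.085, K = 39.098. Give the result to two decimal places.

First mineral: 84.255 g Si in 267.535 g formula = 31.49 wt% Si.
Second mineral: 28.085 g Si in 60.083 g formula = 46.74 wt% Si.
31.49% − 46.74% gives a difference of -15.25 percentage points.

-15.25 percentage points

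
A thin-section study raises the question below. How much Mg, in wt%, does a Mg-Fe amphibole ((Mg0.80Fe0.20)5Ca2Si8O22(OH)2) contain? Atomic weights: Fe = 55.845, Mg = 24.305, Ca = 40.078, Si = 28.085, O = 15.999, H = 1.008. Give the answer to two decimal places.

Formula mass = 4*24.305 + 1*55.845 + 2*40.078 + 8*28.085 + 24*15.999 + 2*1.008 = 843.893 g/mol, of which 97.220 g is Mg.
So Mg makes up 97.220/843.893 = 0.1152 of the mass, i.e. 11.52%.

11.52 wt%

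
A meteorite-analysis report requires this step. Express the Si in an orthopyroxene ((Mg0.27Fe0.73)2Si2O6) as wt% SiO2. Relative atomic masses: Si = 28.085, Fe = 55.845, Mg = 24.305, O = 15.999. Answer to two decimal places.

Formula mass = 246.822 g/mol.
2 Si → 2.0000 mol SiO2 per formula unit; M(SiO2) = 60.083, so SiO2 mass = 120.166 g.
120.166/246.822 × 100 = 48.69 wt%.

48.69 wt%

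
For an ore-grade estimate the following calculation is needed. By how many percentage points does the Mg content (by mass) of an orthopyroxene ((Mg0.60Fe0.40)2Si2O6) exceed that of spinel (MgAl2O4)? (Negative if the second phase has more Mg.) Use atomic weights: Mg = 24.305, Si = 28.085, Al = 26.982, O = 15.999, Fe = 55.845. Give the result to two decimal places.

Mg in (Mg0.60Fe0.40)2Si2O6: molar mass 226.006 g/mol; 1.20×24.305 = 29.166 g → 12.90 wt%.
Mg in MgAl2O4: molar mass 142.265 g/mol; 1×24.305 = 24.305 g → 17.08 wt%.
Difference = 12.90 − 17.08 = -4.18 percentage points.

-4.18 percentage points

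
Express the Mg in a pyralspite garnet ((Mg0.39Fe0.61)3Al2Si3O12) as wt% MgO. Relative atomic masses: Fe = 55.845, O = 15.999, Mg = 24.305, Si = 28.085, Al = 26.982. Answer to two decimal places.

10.23 wt%

Formula mass = 460.840 g/mol.
1.17 Mg → 1.1700 mol MgO per formula unit; M(MgO) = 40.304, so MgO mass = 47.156 g.
47.156/460.840 × 100 = 10.23 wt%.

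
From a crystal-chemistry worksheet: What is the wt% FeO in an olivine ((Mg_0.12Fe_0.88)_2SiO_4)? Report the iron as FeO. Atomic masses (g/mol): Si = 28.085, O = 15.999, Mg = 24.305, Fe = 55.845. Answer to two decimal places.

Molar mass of (Mg_0.12Fe_0.88)_2SiO_4 = 0.24×24.305 + 1.76×55.845 + 1×28.085 + 4×15.999 = 196.201 g/mol.
Each formula unit contains 1.76 Fe, equivalent to 1.76/1 = 1.7600 mol FeO.
M(FeO) = 1×55.845 + 1×15.999 = 71.844 g/mol.
Mass of FeO per formula unit = 1.7600 × 71.844 = 126.445 g.
FeO wt% = 126.445 / 196.201 × 100 = 64.45%.

64.45 wt%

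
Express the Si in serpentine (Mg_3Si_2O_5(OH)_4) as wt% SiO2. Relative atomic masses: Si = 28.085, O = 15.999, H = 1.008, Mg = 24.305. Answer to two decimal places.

43.36 wt%

M(Mg_3Si_2O_5(OH)_4) = 277.108 g/mol; M(SiO2) = 60.083 g/mol.
Moles SiO2 per formula unit = 2 Si ÷ 1 = 2.0000.
SiO2 fraction = (2.0000 × 60.083) / 277.108 = 120.166/277.108 = 0.4336.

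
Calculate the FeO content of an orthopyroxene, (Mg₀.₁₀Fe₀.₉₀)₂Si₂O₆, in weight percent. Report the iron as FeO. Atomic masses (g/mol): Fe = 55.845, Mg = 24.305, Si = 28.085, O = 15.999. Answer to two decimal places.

50.21 wt%

Molar mass of (Mg₀.₁₀Fe₀.₉₀)₂Si₂O₆ = 0.20×24.305 + 1.80×55.845 + 2×28.085 + 6×15.999 = 257.546 g/mol.
Each formula unit contains 1.80 Fe, equivalent to 1.80/1 = 1.8000 mol FeO.
M(FeO) = 1×55.845 + 1×15.999 = 71.844 g/mol.
Mass of FeO per formula unit = 1.8000 × 71.844 = 129.319 g.
FeO wt% = 129.319 / 257.546 × 100 = 50.21%.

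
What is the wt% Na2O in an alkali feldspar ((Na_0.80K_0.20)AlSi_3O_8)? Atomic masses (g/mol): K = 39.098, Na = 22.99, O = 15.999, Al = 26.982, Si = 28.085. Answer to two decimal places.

9.34 wt%

M((Na_0.80K_0.20)AlSi_3O_8) = 265.441 g/mol; M(Na2O) = 61.979 g/mol.
Moles Na2O per formula unit = 0.80 Na ÷ 2 = 0.4000.
Na2O fraction = (0.4000 × 61.979) / 265.441 = 24.792/265.441 = 0.0934.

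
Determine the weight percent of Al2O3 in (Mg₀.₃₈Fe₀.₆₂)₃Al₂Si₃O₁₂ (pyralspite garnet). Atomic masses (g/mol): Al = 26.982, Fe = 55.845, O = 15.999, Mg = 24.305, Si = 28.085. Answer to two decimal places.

22.08 wt%

M((Mg₀.₃₈Fe₀.₆₂)₃Al₂Si₃O₁₂) = 461.786 g/mol; M(Al2O3) = 101.961 g/mol.
Moles Al2O3 per formula unit = 2 Al ÷ 2 = 1.0000.
Al2O3 fraction = (1.0000 × 101.961) / 461.786 = 101.961/461.786 = 0.2208.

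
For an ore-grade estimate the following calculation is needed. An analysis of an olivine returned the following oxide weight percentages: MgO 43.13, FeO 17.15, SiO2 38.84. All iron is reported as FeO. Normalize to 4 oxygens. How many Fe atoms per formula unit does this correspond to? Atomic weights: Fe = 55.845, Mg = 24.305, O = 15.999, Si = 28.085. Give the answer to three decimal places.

MgO (M=40.304): mol = 1.07012; Mg = 1.07012, O = 1.07012.
FeO (M=71.844): mol = 0.23871; Fe = 0.23871, O = 0.23871.
SiO2 (M=60.083): mol = 0.64644; Si = 0.64644, O = 1.29288.
ΣO = 2.60171; factor = 4/ΣO = 1.53745.
Fe apfu = 0.23871 × 1.53745 = 0.367.

0.367 Fe apfu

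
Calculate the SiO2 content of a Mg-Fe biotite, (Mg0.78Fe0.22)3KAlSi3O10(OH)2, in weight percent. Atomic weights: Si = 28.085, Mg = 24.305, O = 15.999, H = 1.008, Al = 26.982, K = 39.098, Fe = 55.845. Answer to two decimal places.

41.15 wt%

Molar mass of (Mg0.78Fe0.22)3KAlSi3O10(OH)2 = 2.34·24.305 + 0.66·55.845 + 1·39.098 + 1·26.982 + 3·28.085 + 12·15.999 + 2·1.008 = 438.070 g/mol.
Each formula unit contains 3 Si, equivalent to 3/1 = 3.0000 mol SiO2.
M(SiO2) = 1×28.085 + 2×15.999 = 60.083 g/mol.
Mass of SiO2 per formula unit = 3.0000 × 60.083 = 180.249 g.
SiO2 wt% = 180.249 / 438.070 × 100 = 41.15%.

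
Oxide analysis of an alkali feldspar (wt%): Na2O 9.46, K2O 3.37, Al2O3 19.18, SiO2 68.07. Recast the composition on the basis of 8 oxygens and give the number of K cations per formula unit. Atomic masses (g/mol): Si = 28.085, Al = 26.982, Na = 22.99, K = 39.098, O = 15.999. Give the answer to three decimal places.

0.190 K apfu

9.46 wt% Na2O ÷ 61.979 g/mol = 0.15263 mol, giving 0.30526 Na and 0.15263 O.
3.37 wt% K2O ÷ 94.195 g/mol = 0.03578 mol, giving 0.07156 K and 0.03578 O.
19.18 wt% Al2O3 ÷ 101.961 g/mol = 0.18811 mol, giving 0.37622 Al and 0.56433 O.
68.07 wt% SiO2 ÷ 60.083 g/mol = 1.13293 mol, giving 1.13293 Si and 2.26586 O.
Oxygen sums to 3.01860; scaling by 8/3.01860 = 2.65024 puts the formula on 8 O.
K: 0.07156 × 2.65024 = 0.190 atoms per formula unit.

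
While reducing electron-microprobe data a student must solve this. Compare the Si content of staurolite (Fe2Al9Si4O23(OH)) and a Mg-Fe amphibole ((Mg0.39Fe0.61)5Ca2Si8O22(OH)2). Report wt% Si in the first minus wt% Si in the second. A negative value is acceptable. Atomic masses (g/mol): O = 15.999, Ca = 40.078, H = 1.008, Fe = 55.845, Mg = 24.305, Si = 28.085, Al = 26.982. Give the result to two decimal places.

-11.54 percentage points

First mineral: 112.340 g Si in 851.852 g formula = 13.19 wt% Si.
Second mineral: 224.680 g Si in 908.550 g formula = 24.73 wt% Si.
13.19% − 24.73% gives a difference of -11.54 percentage points.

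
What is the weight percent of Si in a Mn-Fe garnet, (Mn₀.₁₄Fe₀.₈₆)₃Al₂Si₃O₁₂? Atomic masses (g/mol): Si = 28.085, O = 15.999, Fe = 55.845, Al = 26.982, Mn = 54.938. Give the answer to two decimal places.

M((Mn₀.₁₄Fe₀.₈₆)₃Al₂Si₃O₁₂) = 497.361 g/mol.
Si contributes 3 × 28.085 = 84.255 g per mole.
84.255/497.361 = 0.1694 → 16.94%.

16.94 weight percent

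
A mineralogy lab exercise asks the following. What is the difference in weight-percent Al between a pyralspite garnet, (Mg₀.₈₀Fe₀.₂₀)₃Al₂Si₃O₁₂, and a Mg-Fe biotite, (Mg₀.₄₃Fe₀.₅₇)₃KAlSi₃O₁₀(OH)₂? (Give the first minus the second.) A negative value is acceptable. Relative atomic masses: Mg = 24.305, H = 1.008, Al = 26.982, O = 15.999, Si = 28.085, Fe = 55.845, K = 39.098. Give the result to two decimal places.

7.06 percentage points

M((Mg₀.₈₀Fe₀.₂₀)₃Al₂Si₃O₁₂) = 422.046 g/mol, so wt% Al = 53.964/422.046 × 100 = 12.79%.
M((Mg₀.₄₃Fe₀.₅₇)₃KAlSi₃O₁₀(OH)₂) = 471.187 g/mol, so wt% Al = 26.982/471.187 × 100 = 5.73%.
12.79 − 5.73 = 7.06 pp.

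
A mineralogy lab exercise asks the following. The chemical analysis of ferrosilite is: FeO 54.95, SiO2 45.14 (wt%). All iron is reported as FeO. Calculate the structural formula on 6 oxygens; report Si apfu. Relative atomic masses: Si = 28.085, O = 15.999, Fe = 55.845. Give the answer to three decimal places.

FeO: 54.95/71.844 = 0.76485 mol → 0.76485 mol Fe, 0.76485 mol O.
SiO2: 45.14/60.083 = 0.75129 mol → 0.75129 mol Si, 1.50258 mol O.
Total oxygen = 2.26743 mol. Normalization factor = 6/2.26743 = 2.64617.
Si per 6 O = 0.75129 × 2.64617 = 1.988.

1.988 Si apfu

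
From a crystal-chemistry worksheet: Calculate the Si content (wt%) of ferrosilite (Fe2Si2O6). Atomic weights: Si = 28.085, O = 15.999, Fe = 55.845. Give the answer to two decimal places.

21.29 wt%

M(Fe2Si2O6) = 263.854 g/mol.
Si contributes 2 × 28.085 = 56.170 g per mole.
56.170/263.854 = 0.2129 → 21.29%.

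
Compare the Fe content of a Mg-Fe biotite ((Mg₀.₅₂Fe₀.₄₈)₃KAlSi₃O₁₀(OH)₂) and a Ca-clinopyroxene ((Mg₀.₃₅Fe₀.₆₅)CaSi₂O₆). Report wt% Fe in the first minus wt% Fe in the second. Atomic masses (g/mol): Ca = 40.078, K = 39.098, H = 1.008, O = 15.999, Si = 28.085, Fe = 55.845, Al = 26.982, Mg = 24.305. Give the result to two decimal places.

M((Mg₀.₅₂Fe₀.₄₈)₃KAlSi₃O₁₀(OH)₂) = 462.672 g/mol, so wt% Fe = 80.417/462.672 × 100 = 17.38%.
M((Mg₀.₃₅Fe₀.₆₅)CaSi₂O₆) = 237.048 g/mol, so wt% Fe = 36.299/237.048 × 100 = 15.31%.
17.38 − 15.31 = 2.07 pp.

2.07 percentage points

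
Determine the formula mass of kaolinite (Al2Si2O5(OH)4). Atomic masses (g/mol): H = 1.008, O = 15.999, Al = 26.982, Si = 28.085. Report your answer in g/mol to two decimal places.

258.16 g/mol

The formula mass is the sum 2(26.982) + 2(28.085) + 9(15.999) + 4(1.008).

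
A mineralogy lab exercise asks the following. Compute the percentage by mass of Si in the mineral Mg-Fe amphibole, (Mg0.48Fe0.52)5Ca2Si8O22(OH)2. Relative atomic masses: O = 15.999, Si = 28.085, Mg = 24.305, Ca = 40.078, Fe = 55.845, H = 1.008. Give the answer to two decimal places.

25.12 weight percent

Molar mass of (Mg0.48Fe0.52)5Ca2Si8O22(OH)2: 2.40×24.305 + 2.60×55.845 + 2×40.078 + 8×28.085 + 24×15.999 + 2×1.008 = 894.357 g/mol.
Mass of Si per formula unit: 8 × 28.085 = 224.680 g.
Weight fraction Si = 224.680 / 894.357 = 0.2512.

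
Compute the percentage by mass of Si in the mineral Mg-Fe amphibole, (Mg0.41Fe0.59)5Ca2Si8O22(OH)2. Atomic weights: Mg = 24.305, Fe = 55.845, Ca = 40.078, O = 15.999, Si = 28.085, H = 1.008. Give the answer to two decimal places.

Molar mass of (Mg0.41Fe0.59)5Ca2Si8O22(OH)2: 2.05·24.305 + 2.95·55.845 + 2·40.078 + 8·28.085 + 24·15.999 + 2·1.008 = 905.396 g/mol.
Mass of Si per formula unit: 8 × 28.085 = 224.680 g.
Weight fraction Si = 224.680 / 905.396 = 0.2482.

24.82 mass %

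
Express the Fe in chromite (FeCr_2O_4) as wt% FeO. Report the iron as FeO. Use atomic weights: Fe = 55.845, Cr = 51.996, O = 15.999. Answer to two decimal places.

32.10 wt%

Formula mass = 223.833 g/mol.
1 Fe → 1.0000 mol FeO per formula unit; M(FeO) = 71.844, so FeO mass = 71.844 g.
71.844/223.833 × 100 = 32.10 wt%.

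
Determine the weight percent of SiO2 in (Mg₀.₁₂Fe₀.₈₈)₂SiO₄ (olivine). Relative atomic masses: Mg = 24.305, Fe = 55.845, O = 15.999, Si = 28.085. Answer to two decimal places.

Molar mass of (Mg₀.₁₂Fe₀.₈₈)₂SiO₄ = 0.24×24.305 + 1.76×55.845 + 1×28.085 + 4×15.999 = 196.201 g/mol.
Each formula unit contains 1 Si, equivalent to 1/1 = 1.0000 mol SiO2.
M(SiO2) = 1×28.085 + 2×15.999 = 60.083 g/mol.
Mass of SiO2 per formula unit = 1.0000 × 60.083 = 60.083 g.
SiO2 wt% = 60.083 / 196.201 × 100 = 30.62%.

30.62 wt%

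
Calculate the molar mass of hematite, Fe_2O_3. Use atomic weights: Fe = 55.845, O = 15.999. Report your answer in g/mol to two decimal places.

M = 2(55.845) + 3(15.999)

159.69 g/mol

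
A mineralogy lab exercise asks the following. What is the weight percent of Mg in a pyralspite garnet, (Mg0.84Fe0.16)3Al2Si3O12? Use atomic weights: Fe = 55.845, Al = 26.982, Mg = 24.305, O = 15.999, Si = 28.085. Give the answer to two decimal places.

M((Mg0.84Fe0.16)3Al2Si3O12) = 418.261 g/mol.
Mg contributes 2.52 × 24.305 = 61.249 g per mole.
61.249/418.261 = 0.1464 → 14.64%.

14.64 weight percent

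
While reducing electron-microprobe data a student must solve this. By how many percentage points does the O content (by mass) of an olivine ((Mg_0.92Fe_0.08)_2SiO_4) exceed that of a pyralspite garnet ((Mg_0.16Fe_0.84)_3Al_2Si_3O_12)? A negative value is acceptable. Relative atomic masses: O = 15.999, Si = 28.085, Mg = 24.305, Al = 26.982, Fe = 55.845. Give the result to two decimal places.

4.13 percentage points

M((Mg_0.92Fe_0.08)_2SiO_4) = 145.737 g/mol, so wt% O = 63.996/145.737 × 100 = 43.91%.
M((Mg_0.16Fe_0.84)_3Al_2Si_3O_12) = 482.603 g/mol, so wt% O = 191.988/482.603 × 100 = 39.78%.
43.91 − 39.78 = 4.13 pp.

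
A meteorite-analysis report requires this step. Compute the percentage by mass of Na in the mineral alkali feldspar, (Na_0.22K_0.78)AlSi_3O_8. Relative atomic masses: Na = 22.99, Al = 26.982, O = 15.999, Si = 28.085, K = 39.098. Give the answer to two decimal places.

M((Na_0.22K_0.78)AlSi_3O_8) = 274.783 g/mol.
Na contributes 0.22 × 22.99 = 5.058 g per mole.
5.058/274.783 = 0.0184 → 1.84%.

1.84 mass %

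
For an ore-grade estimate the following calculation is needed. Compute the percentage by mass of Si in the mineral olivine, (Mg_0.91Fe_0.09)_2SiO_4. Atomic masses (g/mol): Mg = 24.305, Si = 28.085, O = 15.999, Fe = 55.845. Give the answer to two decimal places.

M((Mg_0.91Fe_0.09)_2SiO_4) = 146.368 g/mol.
Si contributes 1 × 28.085 = 28.085 g per mole.
28.085/146.368 = 0.1919 → 19.19%.

19.19 wt%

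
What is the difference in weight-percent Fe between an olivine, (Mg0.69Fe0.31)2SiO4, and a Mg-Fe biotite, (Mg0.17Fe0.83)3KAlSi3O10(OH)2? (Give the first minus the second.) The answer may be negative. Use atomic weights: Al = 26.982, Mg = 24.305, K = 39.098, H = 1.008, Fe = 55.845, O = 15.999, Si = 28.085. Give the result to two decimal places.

-6.44 percentage points

Fe in (Mg0.69Fe0.31)2SiO4: molar mass 160.246 g/mol; 0.62×55.845 = 34.624 g → 21.61 wt%.
Fe in (Mg0.17Fe0.83)3KAlSi3O10(OH)2: molar mass 495.789 g/mol; 2.49×55.845 = 139.054 g → 28.05 wt%.
Difference = 21.61 − 28.05 = -6.44 percentage points.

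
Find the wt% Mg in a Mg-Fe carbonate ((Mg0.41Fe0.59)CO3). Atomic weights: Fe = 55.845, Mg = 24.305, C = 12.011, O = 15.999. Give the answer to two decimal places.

Formula mass = 0.41·24.305 + 0.59·55.845 + 1·12.011 + 3·15.999 = 102.922 g/mol, of which 9.965 g is Mg.
So Mg makes up 9.965/102.922 = 0.0968 of the mass, i.e. 9.68%.

9.68 mass %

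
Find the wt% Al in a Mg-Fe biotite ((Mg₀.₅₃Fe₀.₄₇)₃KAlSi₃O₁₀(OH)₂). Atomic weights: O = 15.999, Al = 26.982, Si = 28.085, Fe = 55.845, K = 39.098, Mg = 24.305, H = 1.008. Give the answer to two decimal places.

5.84 weight percent

M((Mg₀.₅₃Fe₀.₄₇)₃KAlSi₃O₁₀(OH)₂) = 461.725 g/mol.
Al contributes 1 × 26.982 = 26.982 g per mole.
26.982/461.725 = 0.0584 → 5.84%.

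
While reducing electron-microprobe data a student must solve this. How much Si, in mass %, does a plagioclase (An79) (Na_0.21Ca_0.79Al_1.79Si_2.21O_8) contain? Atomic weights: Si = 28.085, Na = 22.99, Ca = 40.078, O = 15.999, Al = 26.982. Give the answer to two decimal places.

22.58 mass %

Formula mass = 0.21×22.99 + 0.79×40.078 + 1.79×26.982 + 2.21×28.085 + 8×15.999 = 274.847 g/mol, of which 62.068 g is Si.
So Si makes up 62.068/274.847 = 0.2258 of the mass, i.e. 22.58%.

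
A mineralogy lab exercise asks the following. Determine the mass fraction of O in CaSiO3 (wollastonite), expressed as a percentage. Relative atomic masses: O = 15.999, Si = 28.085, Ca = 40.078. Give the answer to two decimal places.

41.32 mass %

Molar mass of CaSiO3: 1*40.078 + 1*28.085 + 3*15.999 = 116.160 g/mol.
Mass of O per formula unit: 3 × 15.999 = 47.997 g.
Weight fraction O = 47.997 / 116.160 = 0.4132.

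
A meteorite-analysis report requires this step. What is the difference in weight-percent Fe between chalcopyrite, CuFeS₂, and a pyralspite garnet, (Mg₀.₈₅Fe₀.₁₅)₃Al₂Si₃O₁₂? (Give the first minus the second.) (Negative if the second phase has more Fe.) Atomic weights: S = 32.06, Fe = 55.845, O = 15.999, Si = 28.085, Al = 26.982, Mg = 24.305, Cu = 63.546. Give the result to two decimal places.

24.41 percentage points

Fe in CuFeS₂: molar mass 183.511 g/mol; 1×55.845 = 55.845 g → 30.43 wt%.
Fe in (Mg₀.₈₅Fe₀.₁₅)₃Al₂Si₃O₁₂: molar mass 417.315 g/mol; 0.45×55.845 = 25.130 g → 6.02 wt%.
Difference = 30.43 − 6.02 = 24.41 percentage points.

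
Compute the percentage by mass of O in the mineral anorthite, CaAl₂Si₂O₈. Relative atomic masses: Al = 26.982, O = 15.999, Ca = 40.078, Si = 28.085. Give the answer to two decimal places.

Molar mass of CaAl₂Si₂O₈: 1·40.078 + 2·26.982 + 2·28.085 + 8·15.999 = 278.204 g/mol.
Mass of O per formula unit: 8 × 15.999 = 127.992 g.
Weight fraction O = 127.992 / 278.204 = 0.4601.

46.01 mass %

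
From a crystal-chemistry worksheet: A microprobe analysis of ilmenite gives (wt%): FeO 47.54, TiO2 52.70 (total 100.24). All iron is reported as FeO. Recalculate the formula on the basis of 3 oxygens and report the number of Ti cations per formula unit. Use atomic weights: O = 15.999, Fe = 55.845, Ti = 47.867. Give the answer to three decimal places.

FeO (M=71.844): mol = 0.66171; Fe = 0.66171, O = 0.66171.
TiO2 (M=79.865): mol = 0.65986; Ti = 0.65986, O = 1.31972.
ΣO = 1.98143; factor = 3/ΣO = 1.51406.
Ti apfu = 0.65986 × 1.51406 = 0.999.

0.999 Ti apfu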